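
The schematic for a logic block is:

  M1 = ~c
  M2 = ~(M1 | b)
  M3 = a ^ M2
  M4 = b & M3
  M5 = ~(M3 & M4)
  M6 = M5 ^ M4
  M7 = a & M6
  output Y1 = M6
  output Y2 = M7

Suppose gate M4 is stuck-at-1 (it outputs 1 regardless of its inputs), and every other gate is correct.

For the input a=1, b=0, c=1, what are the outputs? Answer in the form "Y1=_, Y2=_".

Y1=0, Y2=0

Propagate with M4 forced: M1=0, M2=1, M3=0, M4=1 [stuck-at-1], M5=1, M6=0, M7=0.
So the outputs are Y1=0, Y2=0. (Without the fault they would be Y1=1, Y2=1.)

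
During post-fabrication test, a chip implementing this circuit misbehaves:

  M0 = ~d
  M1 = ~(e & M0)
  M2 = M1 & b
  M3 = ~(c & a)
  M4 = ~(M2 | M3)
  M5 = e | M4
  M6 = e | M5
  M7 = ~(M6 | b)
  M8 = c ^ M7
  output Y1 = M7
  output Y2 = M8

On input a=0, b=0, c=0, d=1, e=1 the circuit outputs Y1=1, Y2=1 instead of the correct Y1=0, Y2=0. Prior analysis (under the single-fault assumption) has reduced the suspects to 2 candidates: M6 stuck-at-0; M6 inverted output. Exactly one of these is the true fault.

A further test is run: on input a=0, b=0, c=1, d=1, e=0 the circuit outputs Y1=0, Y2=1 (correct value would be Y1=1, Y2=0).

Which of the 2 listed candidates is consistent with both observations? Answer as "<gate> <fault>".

M6 inverted output

Evaluate each candidate on input a=0, b=0, c=1, d=1, e=0:
  M6 stuck-at-0: M0=0, M1=1, M2=0, M3=1, M4=0, M5=0, M6=0 [stuck-at-0], M7=1, M8=0 → Y1=1, Y2=0 — eliminated
  M6 inverted output: M0=0, M1=1, M2=0, M3=1, M4=0, M5=0, M6=1 [inverted output], M7=0, M8=1 → Y1=0, Y2=1 — matches
Only M6 inverted output reproduces the observed Y1=0, Y2=1.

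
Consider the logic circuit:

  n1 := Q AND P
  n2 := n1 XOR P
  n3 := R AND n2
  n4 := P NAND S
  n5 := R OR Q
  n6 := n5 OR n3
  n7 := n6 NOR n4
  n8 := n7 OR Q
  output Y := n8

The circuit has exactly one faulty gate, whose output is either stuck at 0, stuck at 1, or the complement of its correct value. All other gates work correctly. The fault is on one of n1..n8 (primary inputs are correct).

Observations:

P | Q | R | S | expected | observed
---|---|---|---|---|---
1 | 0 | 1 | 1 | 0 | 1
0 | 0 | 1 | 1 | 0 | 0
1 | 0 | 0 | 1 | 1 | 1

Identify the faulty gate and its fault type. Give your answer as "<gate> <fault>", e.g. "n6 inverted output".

n6 stuck-at-0

Fault-free values for test 1 (P=1, Q=0, R=1, S=1): n1=0, n2=1, n3=1, n4=0, n5=1, n6=1, n7=0, n8=0, giving Y=0. Observed 1.
Test 1: faults giving observed 1 are {n6 stuck-at-0, n6 inverted output, n7 stuck-at-1, n7 inverted output, n8 stuck-at-1, n8 inverted output}.
Test 2 (P=0, Q=0, R=1, S=1): fault-free n1=0, n2=0, n3=0, n4=1, n5=1, n6=1, n7=0, n8=0 → 0; observed 0. Eliminates n7 stuck-at-1, n7 inverted output, n8 stuck-at-1, n8 inverted output.
Test 3 (P=1, Q=0, R=0, S=1): fault-free n1=0, n2=1, n3=0, n4=0, n5=0, n6=0, n7=1, n8=1 → 1; observed 1. Eliminates n6 inverted output.
Only n6 stuck-at-0 is consistent with every test.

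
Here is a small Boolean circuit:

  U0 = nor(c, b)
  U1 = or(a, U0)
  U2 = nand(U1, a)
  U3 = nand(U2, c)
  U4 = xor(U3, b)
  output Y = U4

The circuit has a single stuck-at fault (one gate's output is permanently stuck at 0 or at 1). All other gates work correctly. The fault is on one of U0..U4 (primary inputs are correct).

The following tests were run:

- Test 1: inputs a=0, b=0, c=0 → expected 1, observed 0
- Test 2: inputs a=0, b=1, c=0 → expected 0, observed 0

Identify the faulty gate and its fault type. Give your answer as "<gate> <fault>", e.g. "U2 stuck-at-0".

Fault-free values for test 1 (a=0, b=0, c=0): U0=1, U1=1, U2=1, U3=1, U4=1, giving Y=1. Observed 0.
Test 1: faults giving observed 0 are {U3 stuck-at-0, U4 stuck-at-0}.
Test 2 (a=0, b=1, c=0): fault-free U0=0, U1=0, U2=1, U3=1, U4=0 → 0; observed 0. Eliminates U3 stuck-at-0.
Only U4 stuck-at-0 is consistent with every test.

U4 stuck-at-0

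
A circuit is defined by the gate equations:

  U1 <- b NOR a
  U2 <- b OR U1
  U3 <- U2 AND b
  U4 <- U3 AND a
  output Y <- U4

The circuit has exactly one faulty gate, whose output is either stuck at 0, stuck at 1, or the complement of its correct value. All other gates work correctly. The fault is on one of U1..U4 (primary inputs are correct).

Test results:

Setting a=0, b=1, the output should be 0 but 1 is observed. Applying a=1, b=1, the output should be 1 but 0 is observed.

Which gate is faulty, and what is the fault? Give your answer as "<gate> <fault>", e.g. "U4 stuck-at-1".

Fault-free values for test 1 (a=0, b=1): U1=0, U2=1, U3=1, U4=0, giving Y=0. Observed 1.
Test 1: faults giving observed 1 are {U4 stuck-at-1, U4 inverted output}.
Test 2 (a=1, b=1): fault-free U1=0, U2=1, U3=1, U4=1 → 1; observed 0. Eliminates U4 stuck-at-1.
Only U4 inverted output is consistent with every test.

U4 inverted output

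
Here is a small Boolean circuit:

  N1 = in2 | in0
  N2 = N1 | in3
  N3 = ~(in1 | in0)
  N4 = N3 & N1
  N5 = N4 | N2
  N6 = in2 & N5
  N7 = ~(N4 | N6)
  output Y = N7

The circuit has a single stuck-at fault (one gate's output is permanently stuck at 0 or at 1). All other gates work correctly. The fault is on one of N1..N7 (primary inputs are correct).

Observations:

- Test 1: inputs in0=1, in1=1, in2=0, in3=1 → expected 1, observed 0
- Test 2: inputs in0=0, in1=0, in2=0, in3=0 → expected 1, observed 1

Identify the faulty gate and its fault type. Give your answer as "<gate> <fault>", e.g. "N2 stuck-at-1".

N3 stuck-at-1

Fault-free values for test 1 (in0=1, in1=1, in2=0, in3=1): N1=1, N2=1, N3=0, N4=0, N5=1, N6=0, N7=1, giving Y=1. Observed 0.
Test 1: faults giving observed 0 are {N3 stuck-at-1, N4 stuck-at-1, N6 stuck-at-1, N7 stuck-at-0}.
Test 2 (in0=0, in1=0, in2=0, in3=0): fault-free N1=0, N2=0, N3=1, N4=0, N5=0, N6=0, N7=1 → 1; observed 1. Eliminates N4 stuck-at-1, N6 stuck-at-1, N7 stuck-at-0.
Only N3 stuck-at-1 is consistent with every test.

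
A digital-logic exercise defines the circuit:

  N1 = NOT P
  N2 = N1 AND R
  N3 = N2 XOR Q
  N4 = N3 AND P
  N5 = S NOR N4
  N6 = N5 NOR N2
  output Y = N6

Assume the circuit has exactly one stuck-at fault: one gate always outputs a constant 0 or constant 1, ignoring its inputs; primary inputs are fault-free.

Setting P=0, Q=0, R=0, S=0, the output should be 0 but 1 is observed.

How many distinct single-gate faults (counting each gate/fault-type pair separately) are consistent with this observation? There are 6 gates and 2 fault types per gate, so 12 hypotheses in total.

3

Fault-free: N1=1, N2=0, N3=0, N4=0, N5=1, N6=0 → 0. Observed 1.
  N1 stuck-at-0: output 0 ✗
  N1 stuck-at-1: output 0 ✗
  N2 stuck-at-0: output 0 ✗
  N2 stuck-at-1: output 0 ✗
  N3 stuck-at-0: output 0 ✗
  N3 stuck-at-1: output 0 ✗
  N4 stuck-at-0: output 0 ✗
  N4 stuck-at-1: output 1 ✓
  N5 stuck-at-0: output 1 ✓
  N5 stuck-at-1: output 0 ✗
  N6 stuck-at-0: output 0 ✗
  N6 stuck-at-1: output 1 ✓
Consistent faults: {N4 stuck-at-1, N5 stuck-at-0, N6 stuck-at-1} — 3 in all.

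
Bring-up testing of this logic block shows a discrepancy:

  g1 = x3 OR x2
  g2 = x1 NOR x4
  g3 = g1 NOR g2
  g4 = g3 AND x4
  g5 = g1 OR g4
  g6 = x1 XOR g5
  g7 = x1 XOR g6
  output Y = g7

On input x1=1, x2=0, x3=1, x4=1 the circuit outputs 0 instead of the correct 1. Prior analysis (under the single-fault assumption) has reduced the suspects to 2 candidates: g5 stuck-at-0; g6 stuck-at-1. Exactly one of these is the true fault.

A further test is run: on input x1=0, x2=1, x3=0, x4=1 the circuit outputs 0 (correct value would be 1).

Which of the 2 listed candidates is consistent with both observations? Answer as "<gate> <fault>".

g5 stuck-at-0

Evaluate each candidate on input x1=0, x2=1, x3=0, x4=1:
  g5 stuck-at-0: g1=1, g2=0, g3=0, g4=0, g5=0 [stuck-at-0], g6=0, g7=0 → 0 — matches
  g6 stuck-at-1: g1=1, g2=0, g3=0, g4=0, g5=1, g6=1 [stuck-at-1], g7=1 → 1 — eliminated
Only g5 stuck-at-0 reproduces the observed 0.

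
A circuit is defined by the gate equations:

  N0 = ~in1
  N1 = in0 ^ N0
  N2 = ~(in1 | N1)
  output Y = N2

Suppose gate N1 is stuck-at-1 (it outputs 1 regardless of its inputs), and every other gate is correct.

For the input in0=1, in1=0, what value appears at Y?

Propagate with N1 forced: N0=1, N1=1 [stuck-at-1], N2=0.
So Y = 0. (Without the fault it would be 1.)

0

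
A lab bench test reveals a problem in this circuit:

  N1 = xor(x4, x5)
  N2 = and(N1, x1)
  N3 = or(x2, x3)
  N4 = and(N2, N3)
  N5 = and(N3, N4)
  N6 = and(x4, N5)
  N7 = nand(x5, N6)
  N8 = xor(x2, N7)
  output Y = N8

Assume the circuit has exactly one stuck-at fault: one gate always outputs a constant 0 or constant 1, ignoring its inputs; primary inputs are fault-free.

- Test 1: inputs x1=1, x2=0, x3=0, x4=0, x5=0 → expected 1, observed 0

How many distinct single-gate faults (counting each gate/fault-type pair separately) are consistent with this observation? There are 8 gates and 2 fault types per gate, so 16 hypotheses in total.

2

Fault-free: N1=0, N2=0, N3=0, N4=0, N5=0, N6=0, N7=1, N8=1 → 1. Observed 0.
  N1: none of the 2 fault types match ✗
  N2: none of the 2 fault types match ✗
  N3: none of the 2 fault types match ✗
  N4: none of the 2 fault types match ✗
  N5: none of the 2 fault types match ✗
  N6: none of the 2 fault types match ✗
  N7: stuck-at-0 ✓; others ✗
  N8: stuck-at-0 ✓; others ✗
Consistent faults: {N7 stuck-at-0, N8 stuck-at-0} — 2 in all.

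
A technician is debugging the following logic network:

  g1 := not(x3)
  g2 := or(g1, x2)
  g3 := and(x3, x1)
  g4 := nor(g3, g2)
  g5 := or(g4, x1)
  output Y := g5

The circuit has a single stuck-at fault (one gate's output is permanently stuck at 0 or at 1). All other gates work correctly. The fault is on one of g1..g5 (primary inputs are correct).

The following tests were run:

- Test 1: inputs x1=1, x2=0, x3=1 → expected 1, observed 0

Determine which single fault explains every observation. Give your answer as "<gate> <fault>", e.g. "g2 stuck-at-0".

Fault-free values for test 1 (x1=1, x2=0, x3=1): g1=0, g2=0, g3=1, g4=0, g5=1, giving Y=1. Observed 0.
Test 1: faults giving observed 0 are {g5 stuck-at-0}.
Only g5 stuck-at-0 is consistent with every test.

g5 stuck-at-0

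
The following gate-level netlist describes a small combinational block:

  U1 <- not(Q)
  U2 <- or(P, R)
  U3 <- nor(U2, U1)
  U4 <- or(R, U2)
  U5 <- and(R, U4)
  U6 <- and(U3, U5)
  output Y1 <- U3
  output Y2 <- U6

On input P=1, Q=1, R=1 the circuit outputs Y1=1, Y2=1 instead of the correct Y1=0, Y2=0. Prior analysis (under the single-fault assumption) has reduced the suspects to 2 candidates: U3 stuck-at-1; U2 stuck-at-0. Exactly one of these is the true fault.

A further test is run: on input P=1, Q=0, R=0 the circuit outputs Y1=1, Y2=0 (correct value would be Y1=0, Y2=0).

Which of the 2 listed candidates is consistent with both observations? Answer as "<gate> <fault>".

Evaluate each candidate on input P=1, Q=0, R=0:
  U3 stuck-at-1: U1=1, U2=1, U3=1 [stuck-at-1], U4=1, U5=0, U6=0 → Y1=1, Y2=0 — matches
  U2 stuck-at-0: U1=1, U2=0 [stuck-at-0], U3=0, U4=0, U5=0, U6=0 → Y1=0, Y2=0 — eliminated
Only U3 stuck-at-1 reproduces the observed Y1=1, Y2=0.

U3 stuck-at-1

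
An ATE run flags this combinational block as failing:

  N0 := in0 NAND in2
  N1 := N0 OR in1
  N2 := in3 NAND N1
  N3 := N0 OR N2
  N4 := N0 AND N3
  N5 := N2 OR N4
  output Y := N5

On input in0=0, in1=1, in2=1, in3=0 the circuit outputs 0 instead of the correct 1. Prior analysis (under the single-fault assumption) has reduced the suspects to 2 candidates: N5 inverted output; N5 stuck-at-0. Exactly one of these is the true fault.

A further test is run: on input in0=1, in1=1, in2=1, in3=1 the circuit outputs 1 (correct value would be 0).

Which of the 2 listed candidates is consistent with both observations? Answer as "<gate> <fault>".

N5 inverted output

Evaluate each candidate on input in0=1, in1=1, in2=1, in3=1:
  N5 inverted output: N0=0, N1=1, N2=0, N3=0, N4=0, N5=1 [inverted output] → 1 — matches
  N5 stuck-at-0: N0=0, N1=1, N2=0, N3=0, N4=0, N5=0 [stuck-at-0] → 0 — eliminated
Only N5 inverted output reproduces the observed 1.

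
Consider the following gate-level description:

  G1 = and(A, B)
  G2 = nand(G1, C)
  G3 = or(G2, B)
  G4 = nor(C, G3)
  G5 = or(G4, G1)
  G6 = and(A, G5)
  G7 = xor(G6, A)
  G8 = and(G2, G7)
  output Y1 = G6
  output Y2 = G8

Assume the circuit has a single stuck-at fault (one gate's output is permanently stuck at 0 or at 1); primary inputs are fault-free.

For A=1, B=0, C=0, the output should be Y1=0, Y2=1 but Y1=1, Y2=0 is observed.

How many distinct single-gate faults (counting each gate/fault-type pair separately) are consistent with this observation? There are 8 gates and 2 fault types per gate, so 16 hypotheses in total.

6

Fault-free: G1=0, G2=1, G3=1, G4=0, G5=0, G6=0, G7=1, G8=1 → Y1=0, Y2=1. Observed Y1=1, Y2=0.
  G1: stuck-at-1 ✓; others ✗
  G2: stuck-at-0 ✓; others ✗
  G3: stuck-at-0 ✓; others ✗
  G4: stuck-at-1 ✓; others ✗
  G5: stuck-at-1 ✓; others ✗
  G6: stuck-at-1 ✓; others ✗
  G7: none of the 2 fault types match ✗
  G8: none of the 2 fault types match ✗
Consistent faults: {G1 stuck-at-1, G2 stuck-at-0, G3 stuck-at-0, G4 stuck-at-1, G5 stuck-at-1, G6 stuck-at-1} — 6 in all.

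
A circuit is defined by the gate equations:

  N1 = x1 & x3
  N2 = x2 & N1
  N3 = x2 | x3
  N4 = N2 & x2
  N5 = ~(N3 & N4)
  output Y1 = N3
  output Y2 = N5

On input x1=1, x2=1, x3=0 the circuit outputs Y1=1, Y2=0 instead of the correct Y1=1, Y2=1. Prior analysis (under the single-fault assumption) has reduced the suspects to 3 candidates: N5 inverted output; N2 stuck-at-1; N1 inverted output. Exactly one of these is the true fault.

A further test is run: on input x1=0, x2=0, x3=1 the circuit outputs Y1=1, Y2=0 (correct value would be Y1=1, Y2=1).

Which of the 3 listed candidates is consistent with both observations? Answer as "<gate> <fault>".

Evaluate each candidate on input x1=0, x2=0, x3=1:
  N5 inverted output: N1=0, N2=0, N3=1, N4=0, N5=0 [inverted output] → Y1=1, Y2=0 — matches
  N2 stuck-at-1: N1=0, N2=1 [stuck-at-1], N3=1, N4=0, N5=1 → Y1=1, Y2=1 — eliminated
  N1 inverted output: N1=1 [inverted output], N2=0, N3=1, N4=0, N5=1 → Y1=1, Y2=1 — eliminated
Only N5 inverted output reproduces the observed Y1=1, Y2=0.

N5 inverted output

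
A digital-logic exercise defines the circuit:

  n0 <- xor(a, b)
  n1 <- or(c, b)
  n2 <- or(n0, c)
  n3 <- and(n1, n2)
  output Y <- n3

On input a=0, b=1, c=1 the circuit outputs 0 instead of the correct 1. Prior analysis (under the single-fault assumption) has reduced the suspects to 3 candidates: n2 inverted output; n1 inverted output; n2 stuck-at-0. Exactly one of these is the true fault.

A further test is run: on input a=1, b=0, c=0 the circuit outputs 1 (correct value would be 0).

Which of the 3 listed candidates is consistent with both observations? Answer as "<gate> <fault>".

n1 inverted output

Evaluate each candidate on input a=1, b=0, c=0:
  n2 inverted output: n0=1, n1=0, n2=0 [inverted output], n3=0 → 0 — eliminated
  n1 inverted output: n0=1, n1=1 [inverted output], n2=1, n3=1 → 1 — matches
  n2 stuck-at-0: n0=1, n1=0, n2=0 [stuck-at-0], n3=0 → 0 — eliminated
Only n1 inverted output reproduces the observed 1.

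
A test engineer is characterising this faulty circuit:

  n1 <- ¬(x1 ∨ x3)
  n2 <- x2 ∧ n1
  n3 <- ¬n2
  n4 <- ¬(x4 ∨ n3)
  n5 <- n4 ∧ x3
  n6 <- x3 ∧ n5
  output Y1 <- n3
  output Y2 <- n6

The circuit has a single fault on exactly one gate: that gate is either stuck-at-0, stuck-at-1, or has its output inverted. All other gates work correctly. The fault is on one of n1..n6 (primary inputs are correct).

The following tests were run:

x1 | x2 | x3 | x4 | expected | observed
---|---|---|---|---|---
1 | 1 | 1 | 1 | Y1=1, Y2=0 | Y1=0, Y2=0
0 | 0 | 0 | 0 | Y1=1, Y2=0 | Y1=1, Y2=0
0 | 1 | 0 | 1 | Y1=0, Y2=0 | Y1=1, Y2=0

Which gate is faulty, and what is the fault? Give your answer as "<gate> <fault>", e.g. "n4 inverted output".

n1 inverted output

Fault-free values for test 1 (x1=1, x2=1, x3=1, x4=1): n1=0, n2=0, n3=1, n4=0, n5=0, n6=0, giving Y1=1, Y2=0. Observed Y1=0, Y2=0.
Test 1: faults giving observed Y1=0, Y2=0 are {n1 stuck-at-1, n1 inverted output, n2 stuck-at-1, n2 inverted output, n3 stuck-at-0, n3 inverted output}.
Test 2 (x1=0, x2=0, x3=0, x4=0): fault-free n1=1, n2=0, n3=1, n4=0, n5=0, n6=0 → Y1=1, Y2=0; observed Y1=1, Y2=0. Eliminates n2 stuck-at-1, n2 inverted output, n3 stuck-at-0, n3 inverted output.
Test 3 (x1=0, x2=1, x3=0, x4=1): fault-free n1=1, n2=1, n3=0, n4=0, n5=0, n6=0 → Y1=0, Y2=0; observed Y1=1, Y2=0. Eliminates n1 stuck-at-1.
Only n1 inverted output is consistent with every test.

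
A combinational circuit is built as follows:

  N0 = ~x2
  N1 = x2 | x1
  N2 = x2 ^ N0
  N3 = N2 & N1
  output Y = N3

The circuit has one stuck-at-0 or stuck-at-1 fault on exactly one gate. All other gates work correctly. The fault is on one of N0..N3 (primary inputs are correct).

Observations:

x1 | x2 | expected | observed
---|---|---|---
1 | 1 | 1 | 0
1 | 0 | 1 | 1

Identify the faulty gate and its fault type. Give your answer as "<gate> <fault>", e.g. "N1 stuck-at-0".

Fault-free values for test 1 (x1=1, x2=1): N0=0, N1=1, N2=1, N3=1, giving Y=1. Observed 0.
Test 1: faults giving observed 0 are {N0 stuck-at-1, N1 stuck-at-0, N2 stuck-at-0, N3 stuck-at-0}.
Test 2 (x1=1, x2=0): fault-free N0=1, N1=1, N2=1, N3=1 → 1; observed 1. Eliminates N1 stuck-at-0, N2 stuck-at-0, N3 stuck-at-0.
Only N0 stuck-at-1 is consistent with every test.

N0 stuck-at-1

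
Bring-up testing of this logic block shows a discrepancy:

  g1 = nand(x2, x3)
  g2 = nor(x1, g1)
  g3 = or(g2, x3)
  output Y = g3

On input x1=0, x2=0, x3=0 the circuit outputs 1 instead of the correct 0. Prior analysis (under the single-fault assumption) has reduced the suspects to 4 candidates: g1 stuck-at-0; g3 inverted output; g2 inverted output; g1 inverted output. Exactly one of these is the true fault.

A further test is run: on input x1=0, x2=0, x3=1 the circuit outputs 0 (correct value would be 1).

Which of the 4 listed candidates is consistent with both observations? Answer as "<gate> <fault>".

Evaluate each candidate on input x1=0, x2=0, x3=1:
  g1 stuck-at-0: g1=0 [stuck-at-0], g2=1, g3=1 → 1 — eliminated
  g3 inverted output: g1=1, g2=0, g3=0 [inverted output] → 0 — matches
  g2 inverted output: g1=1, g2=1 [inverted output], g3=1 → 1 — eliminated
  g1 inverted output: g1=0 [inverted output], g2=1, g3=1 → 1 — eliminated
Only g3 inverted output reproduces the observed 0.

g3 inverted output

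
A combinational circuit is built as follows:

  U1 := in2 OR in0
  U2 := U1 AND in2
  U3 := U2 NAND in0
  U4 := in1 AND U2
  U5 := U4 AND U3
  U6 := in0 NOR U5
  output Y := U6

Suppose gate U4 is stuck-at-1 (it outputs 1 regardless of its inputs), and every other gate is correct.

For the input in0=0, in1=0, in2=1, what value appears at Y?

Propagate with U4 forced: U1=1, U2=1, U3=1, U4=1 [stuck-at-1], U5=1, U6=0.
So Y = 0. (Without the fault it would be 1.)

0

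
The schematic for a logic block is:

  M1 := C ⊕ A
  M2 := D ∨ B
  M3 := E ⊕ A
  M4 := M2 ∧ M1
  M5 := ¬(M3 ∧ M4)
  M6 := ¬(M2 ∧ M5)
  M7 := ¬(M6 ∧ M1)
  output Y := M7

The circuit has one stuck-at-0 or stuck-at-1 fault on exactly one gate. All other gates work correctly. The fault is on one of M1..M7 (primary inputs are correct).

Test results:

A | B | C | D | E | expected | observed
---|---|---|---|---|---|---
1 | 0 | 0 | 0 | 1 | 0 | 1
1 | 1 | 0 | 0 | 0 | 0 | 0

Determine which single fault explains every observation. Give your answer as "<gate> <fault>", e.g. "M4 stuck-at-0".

Fault-free values for test 1 (A=1, B=0, C=0, D=0, E=1): M1=1, M2=0, M3=0, M4=0, M5=1, M6=1, M7=0, giving Y=0. Observed 1.
Test 1: faults giving observed 1 are {M1 stuck-at-0, M2 stuck-at-1, M6 stuck-at-0, M7 stuck-at-1}.
Test 2 (A=1, B=1, C=0, D=0, E=0): fault-free M1=1, M2=1, M3=1, M4=1, M5=0, M6=1, M7=0 → 0; observed 0. Eliminates M1 stuck-at-0, M6 stuck-at-0, M7 stuck-at-1.
Only M2 stuck-at-1 is consistent with every test.

M2 stuck-at-1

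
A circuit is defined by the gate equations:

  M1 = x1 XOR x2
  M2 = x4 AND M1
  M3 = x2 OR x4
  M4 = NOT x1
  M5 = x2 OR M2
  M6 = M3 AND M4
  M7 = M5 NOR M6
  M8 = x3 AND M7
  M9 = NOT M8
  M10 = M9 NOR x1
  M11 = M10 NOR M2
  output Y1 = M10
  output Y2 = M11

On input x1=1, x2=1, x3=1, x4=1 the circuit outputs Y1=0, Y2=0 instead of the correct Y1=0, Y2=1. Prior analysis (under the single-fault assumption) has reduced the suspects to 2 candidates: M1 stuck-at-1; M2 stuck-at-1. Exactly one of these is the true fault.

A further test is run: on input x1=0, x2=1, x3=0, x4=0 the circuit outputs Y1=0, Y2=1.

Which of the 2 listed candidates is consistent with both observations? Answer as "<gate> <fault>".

M1 stuck-at-1

Evaluate each candidate on input x1=0, x2=1, x3=0, x4=0:
  M1 stuck-at-1: M1=1 [stuck-at-1], M2=0, M3=1, M4=1, M5=1, M6=1, M7=0, M8=0, M9=1, M10=0, M11=1 → Y1=0, Y2=1 — matches
  M2 stuck-at-1: M1=1, M2=1 [stuck-at-1], M3=1, M4=1, M5=1, M6=1, M7=0, M8=0, M9=1, M10=0, M11=0 → Y1=0, Y2=0 — eliminated
Only M1 stuck-at-1 reproduces the observed Y1=0, Y2=1.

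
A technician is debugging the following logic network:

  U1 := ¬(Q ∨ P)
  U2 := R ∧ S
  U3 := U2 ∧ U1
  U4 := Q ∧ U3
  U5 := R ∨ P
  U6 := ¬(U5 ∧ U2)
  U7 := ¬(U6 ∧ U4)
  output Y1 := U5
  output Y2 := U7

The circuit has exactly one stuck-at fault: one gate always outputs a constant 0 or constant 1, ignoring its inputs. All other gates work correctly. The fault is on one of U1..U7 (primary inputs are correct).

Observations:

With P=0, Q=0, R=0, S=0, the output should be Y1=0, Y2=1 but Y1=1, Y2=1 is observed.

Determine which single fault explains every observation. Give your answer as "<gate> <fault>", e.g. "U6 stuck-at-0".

Fault-free values for test 1 (P=0, Q=0, R=0, S=0): U1=1, U2=0, U3=0, U4=0, U5=0, U6=1, U7=1, giving Y1=0, Y2=1. Observed Y1=1, Y2=1.
Test 1: faults giving observed Y1=1, Y2=1 are {U5 stuck-at-1}.
Only U5 stuck-at-1 is consistent with every test.

U5 stuck-at-1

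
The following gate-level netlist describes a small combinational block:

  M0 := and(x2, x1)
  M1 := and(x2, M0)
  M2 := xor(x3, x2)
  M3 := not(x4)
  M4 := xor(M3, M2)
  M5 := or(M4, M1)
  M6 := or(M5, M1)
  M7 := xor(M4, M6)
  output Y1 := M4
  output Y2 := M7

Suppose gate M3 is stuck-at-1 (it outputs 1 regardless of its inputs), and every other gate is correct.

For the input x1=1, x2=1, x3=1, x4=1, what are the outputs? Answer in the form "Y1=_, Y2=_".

Propagate with M3 forced: M0=1, M1=1, M2=0, M3=1 [stuck-at-1], M4=1, M5=1, M6=1, M7=0.
So the outputs are Y1=1, Y2=0. (Without the fault they would be Y1=0, Y2=1.)

Y1=1, Y2=0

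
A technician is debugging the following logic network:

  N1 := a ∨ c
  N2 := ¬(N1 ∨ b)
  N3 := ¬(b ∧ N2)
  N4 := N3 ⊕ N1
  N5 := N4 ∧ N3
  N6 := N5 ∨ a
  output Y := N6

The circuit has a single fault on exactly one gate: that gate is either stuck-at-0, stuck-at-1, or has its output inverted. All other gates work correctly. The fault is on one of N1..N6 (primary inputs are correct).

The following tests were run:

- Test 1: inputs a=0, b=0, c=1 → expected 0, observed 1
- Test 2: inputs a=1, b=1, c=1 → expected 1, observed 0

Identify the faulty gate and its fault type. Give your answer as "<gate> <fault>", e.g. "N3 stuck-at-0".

N6 inverted output

Fault-free values for test 1 (a=0, b=0, c=1): N1=1, N2=0, N3=1, N4=0, N5=0, N6=0, giving Y=0. Observed 1.
Test 1: faults giving observed 1 are {N1 stuck-at-0, N1 inverted output, N4 stuck-at-1, N4 inverted output, N5 stuck-at-1, N5 inverted output, N6 stuck-at-1, N6 inverted output}.
Test 2 (a=1, b=1, c=1): fault-free N1=1, N2=0, N3=1, N4=0, N5=0, N6=1 → 1; observed 0. Eliminates N1 stuck-at-0, N1 inverted output, N4 stuck-at-1, N4 inverted output, N5 stuck-at-1, N5 inverted output, N6 stuck-at-1.
Only N6 inverted output is consistent with every test.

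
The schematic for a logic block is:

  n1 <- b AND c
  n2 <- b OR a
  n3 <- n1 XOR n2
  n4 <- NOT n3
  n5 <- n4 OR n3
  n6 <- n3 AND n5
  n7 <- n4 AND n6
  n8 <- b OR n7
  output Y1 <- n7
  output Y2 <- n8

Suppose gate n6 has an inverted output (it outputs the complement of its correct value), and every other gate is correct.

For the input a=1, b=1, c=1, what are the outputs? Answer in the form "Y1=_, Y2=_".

Propagate with n6 forced: n1=1, n2=1, n3=0, n4=1, n5=1, n6=1 [inverted output], n7=1, n8=1.
So the outputs are Y1=1, Y2=1. (Without the fault they would be Y1=0, Y2=1.)

Y1=1, Y2=1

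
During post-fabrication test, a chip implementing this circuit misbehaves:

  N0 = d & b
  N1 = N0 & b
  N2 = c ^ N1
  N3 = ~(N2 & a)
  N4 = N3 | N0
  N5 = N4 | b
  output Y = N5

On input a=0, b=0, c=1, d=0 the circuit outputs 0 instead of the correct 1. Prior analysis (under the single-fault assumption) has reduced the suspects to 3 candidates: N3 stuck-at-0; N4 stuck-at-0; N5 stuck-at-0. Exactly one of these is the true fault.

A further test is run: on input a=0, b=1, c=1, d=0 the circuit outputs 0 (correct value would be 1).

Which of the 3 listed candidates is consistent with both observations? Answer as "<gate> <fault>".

N5 stuck-at-0

Evaluate each candidate on input a=0, b=1, c=1, d=0:
  N3 stuck-at-0: N0=0, N1=0, N2=1, N3=0 [stuck-at-0], N4=0, N5=1 → 1 — eliminated
  N4 stuck-at-0: N0=0, N1=0, N2=1, N3=1, N4=0 [stuck-at-0], N5=1 → 1 — eliminated
  N5 stuck-at-0: N0=0, N1=0, N2=1, N3=1, N4=1, N5=0 [stuck-at-0] → 0 — matches
Only N5 stuck-at-0 reproduces the observed 0.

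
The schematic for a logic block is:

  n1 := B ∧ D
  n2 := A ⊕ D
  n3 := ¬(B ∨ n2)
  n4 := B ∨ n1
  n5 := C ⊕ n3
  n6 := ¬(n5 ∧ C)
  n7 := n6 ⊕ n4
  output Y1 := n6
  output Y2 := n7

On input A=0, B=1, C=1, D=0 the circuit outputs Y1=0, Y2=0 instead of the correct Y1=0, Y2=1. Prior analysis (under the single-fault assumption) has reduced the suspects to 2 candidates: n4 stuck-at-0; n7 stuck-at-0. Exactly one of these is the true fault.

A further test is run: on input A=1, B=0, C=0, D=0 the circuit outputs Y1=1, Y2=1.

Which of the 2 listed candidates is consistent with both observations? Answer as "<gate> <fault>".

Evaluate each candidate on input A=1, B=0, C=0, D=0:
  n4 stuck-at-0: n1=0, n2=1, n3=0, n4=0 [stuck-at-0], n5=0, n6=1, n7=1 → Y1=1, Y2=1 — matches
  n7 stuck-at-0: n1=0, n2=1, n3=0, n4=0, n5=0, n6=1, n7=0 [stuck-at-0] → Y1=1, Y2=0 — eliminated
Only n4 stuck-at-0 reproduces the observed Y1=1, Y2=1.

n4 stuck-at-0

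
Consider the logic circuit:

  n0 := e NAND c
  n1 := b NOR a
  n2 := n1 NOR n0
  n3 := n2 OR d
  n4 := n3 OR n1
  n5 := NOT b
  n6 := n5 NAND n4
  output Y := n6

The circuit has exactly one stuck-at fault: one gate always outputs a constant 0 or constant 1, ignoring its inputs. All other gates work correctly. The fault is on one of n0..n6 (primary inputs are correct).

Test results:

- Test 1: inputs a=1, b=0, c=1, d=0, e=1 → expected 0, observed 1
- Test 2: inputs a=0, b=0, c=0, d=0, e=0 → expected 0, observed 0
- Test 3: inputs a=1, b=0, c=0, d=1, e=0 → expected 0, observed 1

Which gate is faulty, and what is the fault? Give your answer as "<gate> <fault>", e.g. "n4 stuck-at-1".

n3 stuck-at-0

Fault-free values for test 1 (a=1, b=0, c=1, d=0, e=1): n0=0, n1=0, n2=1, n3=1, n4=1, n5=1, n6=0, giving Y=0. Observed 1.
Test 1: faults giving observed 1 are {n0 stuck-at-1, n2 stuck-at-0, n3 stuck-at-0, n4 stuck-at-0, n5 stuck-at-0, n6 stuck-at-1}.
Test 2 (a=0, b=0, c=0, d=0, e=0): fault-free n0=1, n1=1, n2=0, n3=0, n4=1, n5=1, n6=0 → 0; observed 0. Eliminates n4 stuck-at-0, n5 stuck-at-0, n6 stuck-at-1.
Test 3 (a=1, b=0, c=0, d=1, e=0): fault-free n0=1, n1=0, n2=0, n3=1, n4=1, n5=1, n6=0 → 0; observed 1. Eliminates n0 stuck-at-1, n2 stuck-at-0.
Only n3 stuck-at-0 is consistent with every test.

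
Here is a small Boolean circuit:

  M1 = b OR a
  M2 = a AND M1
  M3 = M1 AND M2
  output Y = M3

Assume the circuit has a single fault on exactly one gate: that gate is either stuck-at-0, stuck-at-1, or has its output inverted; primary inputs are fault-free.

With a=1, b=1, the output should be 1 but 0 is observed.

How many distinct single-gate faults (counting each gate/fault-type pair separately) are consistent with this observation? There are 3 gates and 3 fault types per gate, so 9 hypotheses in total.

6

Fault-free: M1=1, M2=1, M3=1 → 1. Observed 0.
  M1 stuck-at-0: output 0 ✓
  M1 stuck-at-1: output 1 ✗
  M1 inverted output: output 0 ✓
  M2 stuck-at-0: output 0 ✓
  M2 stuck-at-1: output 1 ✗
  M2 inverted output: output 0 ✓
  M3 stuck-at-0: output 0 ✓
  M3 stuck-at-1: output 1 ✗
  M3 inverted output: output 0 ✓
Consistent faults: {M1 stuck-at-0, M1 inverted output, M2 stuck-at-0, M2 inverted output, M3 stuck-at-0, M3 inverted output} — 6 in all.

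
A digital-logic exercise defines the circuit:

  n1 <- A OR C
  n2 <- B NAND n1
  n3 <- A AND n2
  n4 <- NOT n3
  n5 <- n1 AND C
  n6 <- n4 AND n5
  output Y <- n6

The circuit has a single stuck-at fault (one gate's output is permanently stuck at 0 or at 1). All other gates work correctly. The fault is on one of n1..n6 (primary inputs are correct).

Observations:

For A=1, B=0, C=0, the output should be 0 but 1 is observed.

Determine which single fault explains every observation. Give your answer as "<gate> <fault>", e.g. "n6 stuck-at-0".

n6 stuck-at-1

Fault-free values for test 1 (A=1, B=0, C=0): n1=1, n2=1, n3=1, n4=0, n5=0, n6=0, giving Y=0. Observed 1.
Test 1: faults giving observed 1 are {n6 stuck-at-1}.
Only n6 stuck-at-1 is consistent with every test.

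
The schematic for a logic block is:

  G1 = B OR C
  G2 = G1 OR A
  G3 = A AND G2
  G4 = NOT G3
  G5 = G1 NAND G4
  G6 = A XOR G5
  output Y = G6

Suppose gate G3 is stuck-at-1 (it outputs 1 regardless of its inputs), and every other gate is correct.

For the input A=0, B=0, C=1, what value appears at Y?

Propagate with G3 forced: G1=1, G2=1, G3=1 [stuck-at-1], G4=0, G5=1, G6=1.
So Y = 1. (Without the fault it would be 0.)

1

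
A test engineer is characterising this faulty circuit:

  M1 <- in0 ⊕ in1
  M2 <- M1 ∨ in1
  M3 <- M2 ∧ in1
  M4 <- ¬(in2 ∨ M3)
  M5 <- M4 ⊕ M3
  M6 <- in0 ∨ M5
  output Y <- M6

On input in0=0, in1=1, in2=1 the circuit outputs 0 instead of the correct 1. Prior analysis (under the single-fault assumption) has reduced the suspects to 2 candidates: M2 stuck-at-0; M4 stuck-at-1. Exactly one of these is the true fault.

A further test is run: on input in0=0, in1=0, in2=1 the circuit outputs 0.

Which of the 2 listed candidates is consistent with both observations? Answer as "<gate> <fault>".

Evaluate each candidate on input in0=0, in1=0, in2=1:
  M2 stuck-at-0: M1=0, M2=0 [stuck-at-0], M3=0, M4=0, M5=0, M6=0 → 0 — matches
  M4 stuck-at-1: M1=0, M2=0, M3=0, M4=1 [stuck-at-1], M5=1, M6=1 → 1 — eliminated
Only M2 stuck-at-0 reproduces the observed 0.

M2 stuck-at-0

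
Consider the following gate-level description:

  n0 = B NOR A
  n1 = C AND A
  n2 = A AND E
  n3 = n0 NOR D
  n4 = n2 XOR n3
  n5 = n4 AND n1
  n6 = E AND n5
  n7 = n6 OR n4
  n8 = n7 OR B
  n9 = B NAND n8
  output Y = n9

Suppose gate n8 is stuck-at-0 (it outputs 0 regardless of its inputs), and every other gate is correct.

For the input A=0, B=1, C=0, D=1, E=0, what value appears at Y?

1

Propagate with n8 forced: n0=0, n1=0, n2=0, n3=0, n4=0, n5=0, n6=0, n7=0, n8=0 [stuck-at-0], n9=1.
So Y = 1. (Without the fault it would be 0.)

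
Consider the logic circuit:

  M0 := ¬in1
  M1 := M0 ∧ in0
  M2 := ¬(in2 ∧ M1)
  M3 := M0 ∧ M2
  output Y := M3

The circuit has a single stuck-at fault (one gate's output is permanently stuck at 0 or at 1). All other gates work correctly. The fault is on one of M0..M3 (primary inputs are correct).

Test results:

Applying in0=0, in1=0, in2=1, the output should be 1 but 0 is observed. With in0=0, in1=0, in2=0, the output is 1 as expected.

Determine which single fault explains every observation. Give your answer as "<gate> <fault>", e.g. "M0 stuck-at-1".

Fault-free values for test 1 (in0=0, in1=0, in2=1): M0=1, M1=0, M2=1, M3=1, giving Y=1. Observed 0.
Test 1: faults giving observed 0 are {M0 stuck-at-0, M1 stuck-at-1, M2 stuck-at-0, M3 stuck-at-0}.
Test 2 (in0=0, in1=0, in2=0): fault-free M0=1, M1=0, M2=1, M3=1 → 1; observed 1. Eliminates M0 stuck-at-0, M2 stuck-at-0, M3 stuck-at-0.
Only M1 stuck-at-1 is consistent with every test.

M1 stuck-at-1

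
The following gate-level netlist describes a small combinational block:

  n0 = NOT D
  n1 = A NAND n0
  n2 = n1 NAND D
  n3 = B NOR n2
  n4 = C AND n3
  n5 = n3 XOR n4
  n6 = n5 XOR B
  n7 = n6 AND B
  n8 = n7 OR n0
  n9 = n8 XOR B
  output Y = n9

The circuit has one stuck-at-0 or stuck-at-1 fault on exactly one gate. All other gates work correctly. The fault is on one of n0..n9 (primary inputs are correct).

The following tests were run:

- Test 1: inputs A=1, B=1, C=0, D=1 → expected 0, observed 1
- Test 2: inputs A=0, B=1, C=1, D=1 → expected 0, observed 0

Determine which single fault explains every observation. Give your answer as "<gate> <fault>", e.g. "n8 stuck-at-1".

Fault-free values for test 1 (A=1, B=1, C=0, D=1): n0=0, n1=1, n2=0, n3=0, n4=0, n5=0, n6=1, n7=1, n8=1, n9=0, giving Y=0. Observed 1.
Test 1: faults giving observed 1 are {n3 stuck-at-1, n4 stuck-at-1, n5 stuck-at-1, n6 stuck-at-0, n7 stuck-at-0, n8 stuck-at-0, n9 stuck-at-1}.
Test 2 (A=0, B=1, C=1, D=1): fault-free n0=0, n1=1, n2=0, n3=0, n4=0, n5=0, n6=1, n7=1, n8=1, n9=0 → 0; observed 0. Eliminates n4 stuck-at-1, n5 stuck-at-1, n6 stuck-at-0, n7 stuck-at-0, n8 stuck-at-0, n9 stuck-at-1.
Only n3 stuck-at-1 is consistent with every test.

n3 stuck-at-1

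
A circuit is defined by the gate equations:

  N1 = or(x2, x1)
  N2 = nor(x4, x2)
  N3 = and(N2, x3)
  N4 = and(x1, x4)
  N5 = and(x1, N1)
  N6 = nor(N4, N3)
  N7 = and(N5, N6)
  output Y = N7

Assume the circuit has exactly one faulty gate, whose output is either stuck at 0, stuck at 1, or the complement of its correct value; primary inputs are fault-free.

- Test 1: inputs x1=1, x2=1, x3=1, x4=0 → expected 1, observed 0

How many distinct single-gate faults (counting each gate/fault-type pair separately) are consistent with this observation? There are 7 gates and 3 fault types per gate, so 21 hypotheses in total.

14

Fault-free: N1=1, N2=0, N3=0, N4=0, N5=1, N6=1, N7=1 → 1. Observed 0.
  N1: stuck-at-0, inverted output ✓; others ✗
  N2: stuck-at-1, inverted output ✓; others ✗
  N3: stuck-at-1, inverted output ✓; others ✗
  N4: stuck-at-1, inverted output ✓; others ✗
  N5: stuck-at-0, inverted output ✓; others ✗
  N6: stuck-at-0, inverted output ✓; others ✗
  N7: stuck-at-0, inverted output ✓; others ✗
Consistent faults: {N1 stuck-at-0, N1 inverted output, N2 stuck-at-1, N2 inverted output, N3 stuck-at-1, N3 inverted output, N4 stuck-at-1, N4 inverted output, N5 stuck-at-0, N5 inverted output, N6 stuck-at-0, N6 inverted output, N7 stuck-at-0, N7 inverted output} — 14 in all.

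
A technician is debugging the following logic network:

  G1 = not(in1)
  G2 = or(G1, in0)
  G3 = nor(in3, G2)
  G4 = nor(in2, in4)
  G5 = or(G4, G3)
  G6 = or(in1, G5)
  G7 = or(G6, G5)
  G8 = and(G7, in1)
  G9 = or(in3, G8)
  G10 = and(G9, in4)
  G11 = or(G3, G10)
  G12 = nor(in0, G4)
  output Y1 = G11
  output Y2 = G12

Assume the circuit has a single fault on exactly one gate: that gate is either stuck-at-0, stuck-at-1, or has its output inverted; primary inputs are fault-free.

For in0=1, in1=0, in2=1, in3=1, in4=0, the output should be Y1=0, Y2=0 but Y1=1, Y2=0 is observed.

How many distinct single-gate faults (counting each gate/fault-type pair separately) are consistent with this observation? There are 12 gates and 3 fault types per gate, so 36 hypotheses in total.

6

Fault-free: G1=1, G2=1, G3=0, G4=0, G5=0, G6=0, G7=0, G8=0, G9=1, G10=0, G11=0, G12=0 → Y1=0, Y2=0. Observed Y1=1, Y2=0.
  G1: none of the 3 fault types match ✗
  G2: none of the 3 fault types match ✗
  G3: stuck-at-1, inverted output ✓; others ✗
  G4: none of the 3 fault types match ✗
  G5: none of the 3 fault types match ✗
  G6: none of the 3 fault types match ✗
  G7: none of the 3 fault types match ✗
  G8: none of the 3 fault types match ✗
  G9: none of the 3 fault types match ✗
  G10: stuck-at-1, inverted output ✓; others ✗
  G11: stuck-at-1, inverted output ✓; others ✗
  G12: none of the 3 fault types match ✗
Consistent faults: {G3 stuck-at-1, G3 inverted output, G10 stuck-at-1, G10 inverted output, G11 stuck-at-1, G11 inverted output} — 6 in all.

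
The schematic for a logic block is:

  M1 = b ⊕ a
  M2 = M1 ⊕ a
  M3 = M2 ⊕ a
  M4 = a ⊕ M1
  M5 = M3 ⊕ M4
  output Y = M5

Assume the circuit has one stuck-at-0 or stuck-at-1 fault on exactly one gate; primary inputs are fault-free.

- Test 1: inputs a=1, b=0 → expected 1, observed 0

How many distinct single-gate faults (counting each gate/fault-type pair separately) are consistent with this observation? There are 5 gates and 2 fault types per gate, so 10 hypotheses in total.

4

Fault-free: M1=1, M2=0, M3=1, M4=0, M5=1 → 1. Observed 0.
  M1 stuck-at-0: output 1 ✗
  M1 stuck-at-1: output 1 ✗
  M2 stuck-at-0: output 1 ✗
  M2 stuck-at-1: output 0 ✓
  M3 stuck-at-0: output 0 ✓
  M3 stuck-at-1: output 1 ✗
  M4 stuck-at-0: output 1 ✗
  M4 stuck-at-1: output 0 ✓
  M5 stuck-at-0: output 0 ✓
  M5 stuck-at-1: output 1 ✗
Consistent faults: {M2 stuck-at-1, M3 stuck-at-0, M4 stuck-at-1, M5 stuck-at-0} — 4 in all.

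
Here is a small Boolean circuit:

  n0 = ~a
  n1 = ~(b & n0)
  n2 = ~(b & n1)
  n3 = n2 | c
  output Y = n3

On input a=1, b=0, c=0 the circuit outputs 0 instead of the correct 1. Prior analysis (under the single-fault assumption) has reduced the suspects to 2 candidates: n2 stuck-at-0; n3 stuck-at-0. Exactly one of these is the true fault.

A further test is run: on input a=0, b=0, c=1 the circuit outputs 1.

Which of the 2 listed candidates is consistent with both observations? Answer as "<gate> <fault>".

n2 stuck-at-0

Evaluate each candidate on input a=0, b=0, c=1:
  n2 stuck-at-0: n0=1, n1=1, n2=0 [stuck-at-0], n3=1 → 1 — matches
  n3 stuck-at-0: n0=1, n1=1, n2=1, n3=0 [stuck-at-0] → 0 — eliminated
Only n2 stuck-at-0 reproduces the observed 1.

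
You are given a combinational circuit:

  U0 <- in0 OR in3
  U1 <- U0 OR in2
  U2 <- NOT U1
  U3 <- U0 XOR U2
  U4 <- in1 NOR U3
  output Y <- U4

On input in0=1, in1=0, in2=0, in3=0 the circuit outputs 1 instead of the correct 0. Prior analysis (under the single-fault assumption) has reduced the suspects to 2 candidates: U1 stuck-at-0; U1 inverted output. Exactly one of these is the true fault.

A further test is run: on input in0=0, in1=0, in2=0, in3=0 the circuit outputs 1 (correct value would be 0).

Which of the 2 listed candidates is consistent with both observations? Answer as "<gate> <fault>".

U1 inverted output

Evaluate each candidate on input in0=0, in1=0, in2=0, in3=0:
  U1 stuck-at-0: U0=0, U1=0 [stuck-at-0], U2=1, U3=1, U4=0 → 0 — eliminated
  U1 inverted output: U0=0, U1=1 [inverted output], U2=0, U3=0, U4=1 → 1 — matches
Only U1 inverted output reproduces the observed 1.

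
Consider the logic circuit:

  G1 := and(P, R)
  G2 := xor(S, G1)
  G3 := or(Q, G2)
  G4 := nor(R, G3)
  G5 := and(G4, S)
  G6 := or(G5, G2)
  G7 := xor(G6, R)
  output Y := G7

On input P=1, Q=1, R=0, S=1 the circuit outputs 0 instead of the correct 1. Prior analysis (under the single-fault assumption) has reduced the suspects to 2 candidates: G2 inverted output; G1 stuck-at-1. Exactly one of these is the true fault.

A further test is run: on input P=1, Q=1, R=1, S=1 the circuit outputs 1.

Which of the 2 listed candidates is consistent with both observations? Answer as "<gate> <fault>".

G1 stuck-at-1

Evaluate each candidate on input P=1, Q=1, R=1, S=1:
  G2 inverted output: G1=1, G2=1 [inverted output], G3=1, G4=0, G5=0, G6=1, G7=0 → 0 — eliminated
  G1 stuck-at-1: G1=1 [stuck-at-1], G2=0, G3=1, G4=0, G5=0, G6=0, G7=1 → 1 — matches
Only G1 stuck-at-1 reproduces the observed 1.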